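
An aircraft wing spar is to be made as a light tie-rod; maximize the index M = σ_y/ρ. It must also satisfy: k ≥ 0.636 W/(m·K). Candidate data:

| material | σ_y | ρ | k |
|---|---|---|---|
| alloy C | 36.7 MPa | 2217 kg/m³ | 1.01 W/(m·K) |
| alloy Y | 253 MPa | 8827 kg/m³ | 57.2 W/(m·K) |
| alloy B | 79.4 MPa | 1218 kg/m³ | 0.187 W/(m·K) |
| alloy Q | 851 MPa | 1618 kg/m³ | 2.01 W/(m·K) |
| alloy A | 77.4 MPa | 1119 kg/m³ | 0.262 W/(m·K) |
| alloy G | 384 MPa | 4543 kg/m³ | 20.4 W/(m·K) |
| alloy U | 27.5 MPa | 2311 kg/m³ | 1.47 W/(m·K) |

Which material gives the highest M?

alloy Q

Screen on constraints: k ≥ 0.636 W/(m·K). Survivors: alloy C, alloy Y, alloy Q, alloy G, alloy U.
Evaluate M for each candidate:
  alloy Q: M = 526 kN·m/kg
  alloy G: M = 84.5 kN·m/kg
  alloy Y: M = 28.7 kN·m/kg
  alloy C: M = 16.6 kN·m/kg
  alloy U: M = 11.9 kN·m/kg
The maximum is for alloy Q.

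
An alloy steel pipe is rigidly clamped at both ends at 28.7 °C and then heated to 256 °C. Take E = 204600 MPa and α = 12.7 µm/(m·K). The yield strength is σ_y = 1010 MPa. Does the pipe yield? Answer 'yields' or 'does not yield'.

E = 204600 MPa = 204.6 GPa.
ΔT = 227.3 K. Constrained thermal stress σ = E·α·ΔT = 204.6×10³ MPa × 12.7×10⁻⁶ × 227.3 = 591 MPa (compressive).
Compare to σ_y = 1010 MPa: σ < σ_y, so it does not yield.

does not yield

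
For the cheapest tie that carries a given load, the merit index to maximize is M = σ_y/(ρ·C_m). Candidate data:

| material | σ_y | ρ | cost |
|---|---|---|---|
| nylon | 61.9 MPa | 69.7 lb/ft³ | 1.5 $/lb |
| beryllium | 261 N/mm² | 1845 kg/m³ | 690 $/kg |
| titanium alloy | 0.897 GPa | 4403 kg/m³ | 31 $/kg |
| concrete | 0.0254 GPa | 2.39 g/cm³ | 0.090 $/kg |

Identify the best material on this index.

After converting to SI:
  nylon: σ_y = 61.90 MPa, ρ = 1116 kg/m³, cost = 3.307 $/kg
  beryllium: σ_y = 261.0 MPa, ρ = 1845 kg/m³, cost = 690.0 $/kg
  titanium alloy: σ_y = 897.0 MPa, ρ = 4403 kg/m³, cost = 31.00 $/kg
  concrete: σ_y = 25.40 MPa, ρ = 2390 kg/m³, cost = 0.09000 $/kg
  concrete: M = 118 kN·m per $
  nylon: M = 16.8 kN·m per $
  titanium alloy: M = 6.57 kN·m per $
  beryllium: M = 0.205 kN·m per $
The maximum is for concrete.

concrete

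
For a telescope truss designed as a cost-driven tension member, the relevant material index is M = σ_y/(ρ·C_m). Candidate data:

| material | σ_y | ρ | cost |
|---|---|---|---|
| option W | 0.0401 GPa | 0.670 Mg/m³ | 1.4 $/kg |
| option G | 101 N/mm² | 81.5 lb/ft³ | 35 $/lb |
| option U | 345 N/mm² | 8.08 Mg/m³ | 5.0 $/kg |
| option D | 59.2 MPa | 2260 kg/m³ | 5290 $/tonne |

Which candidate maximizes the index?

Normalizing units and computing the index:
  option W: σ_y = 40.10 MPa, ρ = 670.0 kg/m³, cost = 1.400 $/kg
  option G: σ_y = 101.0 MPa, ρ = 1306 kg/m³, cost = 77.16 $/kg
  option U: σ_y = 345.0 MPa, ρ = 8080 kg/m³, cost = 5.000 $/kg
  option D: σ_y = 59.20 MPa, ρ = 2260 kg/m³, cost = 5.290 $/kg
  option W: M = 42.8 kN·m per $
  option U: M = 8.54 kN·m per $
  option D: M = 4.95 kN·m per $
  option G: M = 1.00 kN·m per $
The maximum is for option W.

option W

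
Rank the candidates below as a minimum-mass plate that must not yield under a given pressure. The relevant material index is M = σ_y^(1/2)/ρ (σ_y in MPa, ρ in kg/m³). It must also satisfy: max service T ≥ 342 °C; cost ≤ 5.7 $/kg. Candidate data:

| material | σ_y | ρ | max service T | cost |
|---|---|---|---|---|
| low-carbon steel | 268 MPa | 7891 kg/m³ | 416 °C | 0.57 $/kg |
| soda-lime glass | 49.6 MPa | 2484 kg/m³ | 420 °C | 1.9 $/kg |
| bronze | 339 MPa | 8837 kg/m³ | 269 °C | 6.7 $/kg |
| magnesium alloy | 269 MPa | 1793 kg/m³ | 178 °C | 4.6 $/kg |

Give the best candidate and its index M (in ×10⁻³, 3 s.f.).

soda-lime glass, M = 2.84×10⁻³

Screen on constraints: max service T ≥ 342 °C; cost ≤ 5.7 $/kg. Survivors: low-carbon steel, soda-lime glass.
Per-candidate index values:
  soda-lime glass: M = 2.84×10⁻³
  low-carbon steel: M = 2.07×10⁻³
Highest index: soda-lime glass.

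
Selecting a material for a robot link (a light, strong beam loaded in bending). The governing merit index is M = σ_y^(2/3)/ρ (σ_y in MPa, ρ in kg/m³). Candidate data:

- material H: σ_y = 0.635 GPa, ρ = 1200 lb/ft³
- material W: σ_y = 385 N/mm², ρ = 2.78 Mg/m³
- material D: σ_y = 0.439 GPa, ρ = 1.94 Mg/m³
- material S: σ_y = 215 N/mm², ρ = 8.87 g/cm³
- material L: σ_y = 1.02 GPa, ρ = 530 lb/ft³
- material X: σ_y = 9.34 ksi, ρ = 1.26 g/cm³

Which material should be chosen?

material D

In SI units:
  material H: σ_y = 635.0 MPa, ρ = 19220 kg/m³
  material W: σ_y = 385.0 MPa, ρ = 2780 kg/m³
  material D: σ_y = 439.0 MPa, ρ = 1940 kg/m³
  material S: σ_y = 215.0 MPa, ρ = 8870 kg/m³
  material L: σ_y = 1020 MPa, ρ = 8490 kg/m³
  material X: σ_y = 64.40 MPa, ρ = 1260 kg/m³
  material D: M = 29.8×10⁻³
  material W: M = 19.0×10⁻³
  material X: M = 12.8×10⁻³
  material L: M = 11.9×10⁻³
  material S: M = 4.05×10⁻³
  material H: M = 3.84×10⁻³
Highest index: material D.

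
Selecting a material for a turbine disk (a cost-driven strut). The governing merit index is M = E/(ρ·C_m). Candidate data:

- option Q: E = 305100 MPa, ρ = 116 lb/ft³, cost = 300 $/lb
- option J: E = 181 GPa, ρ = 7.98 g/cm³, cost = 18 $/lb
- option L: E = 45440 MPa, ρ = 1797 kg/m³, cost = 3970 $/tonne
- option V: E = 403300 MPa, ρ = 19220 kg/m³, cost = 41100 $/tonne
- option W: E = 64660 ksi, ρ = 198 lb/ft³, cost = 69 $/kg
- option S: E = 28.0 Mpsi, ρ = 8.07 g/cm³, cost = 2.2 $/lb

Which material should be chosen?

Putting every candidate on a common basis:
  option Q: E = 305.1 GPa, ρ = 1858 kg/m³, cost = 661.4 $/kg
  option J: E = 181.0 GPa, ρ = 7980 kg/m³, cost = 39.68 $/kg
  option L: E = 45.44 GPa, ρ = 1797 kg/m³, cost = 3.970 $/kg
  option V: E = 403.3 GPa, ρ = 19220 kg/m³, cost = 41.10 $/kg
  option W: E = 445.8 GPa, ρ = 3172 kg/m³, cost = 69.00 $/kg
  option S: E = 193.1 GPa, ρ = 8070 kg/m³, cost = 4.850 $/kg
  option L: M = 6.37 MN·m per $
  option S: M = 4.93 MN·m per $
  option W: M = 2.04 MN·m per $
  option J: M = 0.572 MN·m per $
  option V: M = 0.511 MN·m per $
  option Q: M = 0.248 MN·m per $
Highest index: option L.

option L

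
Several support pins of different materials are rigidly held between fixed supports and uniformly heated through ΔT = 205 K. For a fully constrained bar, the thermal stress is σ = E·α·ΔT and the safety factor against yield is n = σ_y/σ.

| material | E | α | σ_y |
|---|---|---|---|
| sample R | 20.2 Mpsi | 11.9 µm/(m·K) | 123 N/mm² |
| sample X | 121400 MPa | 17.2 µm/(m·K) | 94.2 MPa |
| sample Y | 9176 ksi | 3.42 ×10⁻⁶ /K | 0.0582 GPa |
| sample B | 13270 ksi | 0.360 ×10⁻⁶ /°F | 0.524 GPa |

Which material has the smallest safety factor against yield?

Converting E to GPa, α to ×10⁻⁶/K, σ_y to MPa, then σ and n for each:
  sample R: E = 139.3, α = 11.9, σ_y = 123.0 → σ = 340 MPa, n = 0.362
  sample X: E = 121.4, α = 17.2, σ_y = 94.20 → σ = 428 MPa, n = 0.220
  sample Y: E = 63.27, α = 3.42, σ_y = 58.20 → σ = 44.4 MPa, n = 1.31
  sample B: E = 91.49, α = 0.648, σ_y = 524.0 → σ = 12.2 MPa, n = 43.1
Sample X has the lowest safety factor, n = 0.220.

sample X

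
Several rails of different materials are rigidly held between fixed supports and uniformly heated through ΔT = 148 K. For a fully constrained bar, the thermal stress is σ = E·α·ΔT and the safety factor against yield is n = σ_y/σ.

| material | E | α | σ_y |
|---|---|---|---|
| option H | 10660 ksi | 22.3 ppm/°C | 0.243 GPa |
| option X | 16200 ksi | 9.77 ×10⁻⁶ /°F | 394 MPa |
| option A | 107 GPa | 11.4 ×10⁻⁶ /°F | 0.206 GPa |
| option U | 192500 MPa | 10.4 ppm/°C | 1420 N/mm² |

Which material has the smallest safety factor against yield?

option A

With everything in SI (GPa, ×10⁻⁶/K, MPa):
  option H: E = 73.50, α = 22.3, σ_y = 243.0 → σ = 243 MPa, n = 1.00
  option X: E = 111.7, α = 17.6, σ_y = 394.0 → σ = 291 MPa, n = 1.36
  option A: E = 107.0, α = 20.5, σ_y = 206.0 → σ = 325 MPa, n = 0.634
  option U: E = 192.5, α = 10.4, σ_y = 1420 → σ = 296 MPa, n = 4.79
Option A has the lowest safety factor, n = 0.634.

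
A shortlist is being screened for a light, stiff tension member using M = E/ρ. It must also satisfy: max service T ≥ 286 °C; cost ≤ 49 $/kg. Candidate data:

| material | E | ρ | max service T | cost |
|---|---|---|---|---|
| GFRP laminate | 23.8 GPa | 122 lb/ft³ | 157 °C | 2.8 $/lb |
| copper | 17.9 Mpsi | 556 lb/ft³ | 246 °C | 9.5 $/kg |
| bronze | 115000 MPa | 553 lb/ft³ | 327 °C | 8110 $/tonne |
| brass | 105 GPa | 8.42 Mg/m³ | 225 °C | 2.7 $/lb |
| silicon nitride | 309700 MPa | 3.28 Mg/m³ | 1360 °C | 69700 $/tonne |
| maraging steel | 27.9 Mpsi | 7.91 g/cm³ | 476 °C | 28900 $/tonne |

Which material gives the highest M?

maraging steel

Screen on constraints: max service T ≥ 286 °C; cost ≤ 49 $/kg. Survivors: bronze, maraging steel.
Normalizing units and computing the index:
  bronze: E = 115.0 GPa, ρ = 8858 kg/m³
  maraging steel: E = 192.4 GPa, ρ = 7910 kg/m³
  maraging steel: M = 24.3 MN·m/kg
  bronze: M = 13.0 MN·m/kg
Highest index: maraging steel.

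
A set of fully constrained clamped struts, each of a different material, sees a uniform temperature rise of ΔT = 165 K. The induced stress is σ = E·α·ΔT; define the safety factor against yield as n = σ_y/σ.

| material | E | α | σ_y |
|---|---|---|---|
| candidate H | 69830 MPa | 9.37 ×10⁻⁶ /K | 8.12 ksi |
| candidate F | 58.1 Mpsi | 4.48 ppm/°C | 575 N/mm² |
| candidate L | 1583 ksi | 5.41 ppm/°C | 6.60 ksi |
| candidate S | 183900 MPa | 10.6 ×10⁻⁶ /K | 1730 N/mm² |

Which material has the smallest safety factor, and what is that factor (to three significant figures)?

candidate H, n = 0.519

With everything in SI (GPa, ×10⁻⁶/K, MPa):
  candidate H: E = 69.83, α = 9.37, σ_y = 55.99 → σ = 108 MPa, n = 0.519
  candidate F: E = 400.6, α = 4.48, σ_y = 575.0 → σ = 296 MPa, n = 1.94
  candidate L: E = 10.91, α = 5.41, σ_y = 45.51 → σ = 9.74 MPa, n = 4.67
  candidate S: E = 183.9, α = 10.6, σ_y = 1730 → σ = 322 MPa, n = 5.38
The minimum is candidate H at n = 0.519.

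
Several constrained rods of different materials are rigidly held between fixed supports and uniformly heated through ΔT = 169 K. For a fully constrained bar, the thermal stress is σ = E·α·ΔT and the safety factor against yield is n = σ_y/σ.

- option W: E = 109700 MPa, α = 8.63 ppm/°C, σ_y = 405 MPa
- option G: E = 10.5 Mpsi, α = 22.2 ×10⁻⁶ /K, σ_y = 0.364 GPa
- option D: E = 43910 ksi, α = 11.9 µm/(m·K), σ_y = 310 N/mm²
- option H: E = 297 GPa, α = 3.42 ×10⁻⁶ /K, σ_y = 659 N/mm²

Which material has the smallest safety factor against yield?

Converting E to GPa, α to ×10⁻⁶/K, σ_y to MPa, then σ and n for each:
  option W: E = 109.7, α = 8.63, σ_y = 405.0 → σ = 160 MPa, n = 2.53
  option G: E = 72.39, α = 22.2, σ_y = 364.0 → σ = 272 MPa, n = 1.34
  option D: E = 302.7, α = 11.9, σ_y = 310.0 → σ = 609 MPa, n = 0.509
  option H: E = 297.0, α = 3.42, σ_y = 659.0 → σ = 172 MPa, n = 3.84
Smallest n: option D with n = 0.509.

option D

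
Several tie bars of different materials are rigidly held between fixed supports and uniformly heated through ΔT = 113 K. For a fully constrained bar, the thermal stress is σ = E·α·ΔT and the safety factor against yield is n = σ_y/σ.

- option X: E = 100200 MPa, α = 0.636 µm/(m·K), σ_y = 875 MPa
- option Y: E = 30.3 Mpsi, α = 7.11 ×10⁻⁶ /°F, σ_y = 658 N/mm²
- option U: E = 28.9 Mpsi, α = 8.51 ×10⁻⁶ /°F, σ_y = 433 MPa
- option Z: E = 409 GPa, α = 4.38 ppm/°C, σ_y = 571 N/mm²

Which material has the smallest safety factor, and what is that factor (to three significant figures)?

Per material, after unit conversion:
  option X: E = 100.2, α = 0.636, σ_y = 875.0 → σ = 7.20 MPa, n = 122
  option Y: E = 208.9, α = 12.8, σ_y = 658.0 → σ = 302 MPa, n = 2.18
  option U: E = 199.3, α = 15.3, σ_y = 433.0 → σ = 345 MPa, n = 1.26
  option Z: E = 409.0, α = 4.38, σ_y = 571.0 → σ = 202 MPa, n = 2.82
Smallest n: option U with n = 1.26.

option U, n = 1.26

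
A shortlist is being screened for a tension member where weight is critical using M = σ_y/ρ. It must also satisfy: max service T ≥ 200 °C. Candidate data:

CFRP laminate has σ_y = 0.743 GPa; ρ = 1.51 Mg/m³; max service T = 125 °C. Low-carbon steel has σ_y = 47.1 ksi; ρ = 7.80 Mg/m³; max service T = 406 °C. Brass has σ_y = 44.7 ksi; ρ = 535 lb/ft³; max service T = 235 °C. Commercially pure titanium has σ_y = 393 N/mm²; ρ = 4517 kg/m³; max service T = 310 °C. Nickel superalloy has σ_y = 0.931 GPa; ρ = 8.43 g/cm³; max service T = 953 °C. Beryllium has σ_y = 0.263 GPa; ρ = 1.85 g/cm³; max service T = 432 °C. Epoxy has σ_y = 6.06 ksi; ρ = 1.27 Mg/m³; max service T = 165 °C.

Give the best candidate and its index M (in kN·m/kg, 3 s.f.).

Screen on constraints: max service T ≥ 200 °C. Survivors: low-carbon steel, brass, commercially pure titanium, nickel superalloy, beryllium.
Normalizing units and computing the index:
  low-carbon steel: σ_y = 324.7 MPa, ρ = 7800 kg/m³
  brass: σ_y = 308.2 MPa, ρ = 8570 kg/m³
  commercially pure titanium: σ_y = 393.0 MPa, ρ = 4517 kg/m³
  nickel superalloy: σ_y = 931.0 MPa, ρ = 8430 kg/m³
  beryllium: σ_y = 263.0 MPa, ρ = 1850 kg/m³
  beryllium: M = 142 kN·m/kg
  nickel superalloy: M = 110 kN·m/kg
  commercially pure titanium: M = 87.0 kN·m/kg
  low-carbon steel: M = 41.6 kN·m/kg
  brass: M = 36.0 kN·m/kg
Beryllium ranks first.

beryllium, M = 142 kN·m/kg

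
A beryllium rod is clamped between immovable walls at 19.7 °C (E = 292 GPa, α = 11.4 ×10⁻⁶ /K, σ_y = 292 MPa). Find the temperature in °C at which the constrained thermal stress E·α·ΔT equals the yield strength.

107 °C

E·α·ΔT = 292.0 MPa ⇒ ΔT = 292.0 / (292.0×10³ × 11.4×10⁻⁶) = 87.72 K.
T = 19.7 + 87.72 = 107.4 °C.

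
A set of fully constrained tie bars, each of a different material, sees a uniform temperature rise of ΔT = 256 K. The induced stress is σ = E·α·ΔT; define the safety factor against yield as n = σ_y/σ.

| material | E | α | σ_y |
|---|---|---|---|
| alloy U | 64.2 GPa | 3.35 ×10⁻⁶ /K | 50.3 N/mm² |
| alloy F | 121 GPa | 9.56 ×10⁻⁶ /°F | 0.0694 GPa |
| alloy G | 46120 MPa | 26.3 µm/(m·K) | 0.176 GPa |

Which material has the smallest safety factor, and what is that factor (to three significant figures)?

alloy F, n = 0.130

With everything in SI (GPa, ×10⁻⁶/K, MPa):
  alloy U: E = 64.20, α = 3.35, σ_y = 50.30 → σ = 55.1 MPa, n = 0.914
  alloy F: E = 121.0, α = 17.2, σ_y = 69.40 → σ = 533 MPa, n = 0.130
  alloy G: E = 46.12, α = 26.3, σ_y = 176.0 → σ = 311 MPa, n = 0.567
Alloy F has the lowest safety factor, n = 0.130.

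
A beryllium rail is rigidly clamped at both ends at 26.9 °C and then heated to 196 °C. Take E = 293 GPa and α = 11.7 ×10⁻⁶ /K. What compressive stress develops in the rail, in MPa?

580 MPa

ΔT = 169.1 K. Constrained thermal stress σ = E·α·ΔT = 293.0×10³ MPa × 11.7×10⁻⁶ × 169.1 = 580 MPa (compressive).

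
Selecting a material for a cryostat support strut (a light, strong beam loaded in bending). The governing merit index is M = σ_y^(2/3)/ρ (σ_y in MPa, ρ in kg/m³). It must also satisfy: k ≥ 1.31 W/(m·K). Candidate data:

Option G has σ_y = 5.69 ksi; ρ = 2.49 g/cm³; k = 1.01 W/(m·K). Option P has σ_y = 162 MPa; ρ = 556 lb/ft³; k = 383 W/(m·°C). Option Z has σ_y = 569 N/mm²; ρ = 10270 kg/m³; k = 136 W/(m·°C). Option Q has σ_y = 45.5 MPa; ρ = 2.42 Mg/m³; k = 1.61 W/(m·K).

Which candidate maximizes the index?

Screen on constraints: k ≥ 1.31 W/(m·K). Survivors: option P, option Z, option Q.
After converting to SI:
  option P: σ_y = 162.0 MPa, ρ = 8906 kg/m³
  option Z: σ_y = 569.0 MPa, ρ = 10270 kg/m³
  option Q: σ_y = 45.50 MPa, ρ = 2420 kg/m³
  option Z: M = 6.69×10⁻³
  option Q: M = 5.27×10⁻³
  option P: M = 3.34×10⁻³
The maximum is for option Z.

option Z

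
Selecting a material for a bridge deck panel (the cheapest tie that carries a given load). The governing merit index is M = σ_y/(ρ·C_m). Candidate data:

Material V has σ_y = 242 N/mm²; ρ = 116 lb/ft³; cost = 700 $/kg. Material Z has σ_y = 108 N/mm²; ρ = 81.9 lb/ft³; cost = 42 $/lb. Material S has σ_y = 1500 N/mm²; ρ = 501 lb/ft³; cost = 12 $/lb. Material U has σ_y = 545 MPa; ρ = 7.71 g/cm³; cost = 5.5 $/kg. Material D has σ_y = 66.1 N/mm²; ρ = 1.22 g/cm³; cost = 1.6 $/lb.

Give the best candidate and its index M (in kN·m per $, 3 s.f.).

material D, M = 15.4 kN·m per $

Putting every candidate on a common basis:
  material V: σ_y = 242.0 MPa, ρ = 1858 kg/m³, cost = 700.0 $/kg
  material Z: σ_y = 108.0 MPa, ρ = 1312 kg/m³, cost = 92.59 $/kg
  material S: σ_y = 1500 MPa, ρ = 8025 kg/m³, cost = 26.46 $/kg
  material U: σ_y = 545.0 MPa, ρ = 7710 kg/m³, cost = 5.500 $/kg
  material D: σ_y = 66.10 MPa, ρ = 1220 kg/m³, cost = 3.527 $/kg
  material D: M = 15.4 kN·m per $
  material U: M = 12.9 kN·m per $
  material S: M = 7.07 kN·m per $
  material Z: M = 0.889 kN·m per $
  material V: M = 0.186 kN·m per $
Highest index: material D.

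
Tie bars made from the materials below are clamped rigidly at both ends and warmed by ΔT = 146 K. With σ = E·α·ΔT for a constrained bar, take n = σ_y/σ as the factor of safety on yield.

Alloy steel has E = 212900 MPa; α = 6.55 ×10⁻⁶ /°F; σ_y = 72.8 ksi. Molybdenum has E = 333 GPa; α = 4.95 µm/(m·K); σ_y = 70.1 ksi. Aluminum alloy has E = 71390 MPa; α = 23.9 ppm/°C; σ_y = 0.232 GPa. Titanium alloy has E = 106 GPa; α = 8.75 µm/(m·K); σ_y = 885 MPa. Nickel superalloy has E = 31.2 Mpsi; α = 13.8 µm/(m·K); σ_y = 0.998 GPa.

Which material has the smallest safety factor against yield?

Per material, after unit conversion:
  alloy steel: E = 212.9, α = 11.8, σ_y = 501.9 → σ = 366 MPa, n = 1.37
  molybdenum: E = 333.0, α = 4.95, σ_y = 483.3 → σ = 241 MPa, n = 2.01
  aluminum alloy: E = 71.39, α = 23.9, σ_y = 232.0 → σ = 249 MPa, n = 0.931
  titanium alloy: E = 106.0, α = 8.75, σ_y = 885.0 → σ = 135 MPa, n = 6.54
  nickel superalloy: E = 215.1, α = 13.8, σ_y = 998.0 → σ = 433 MPa, n = 2.30
Smallest n: aluminum alloy with n = 0.931.

aluminum alloy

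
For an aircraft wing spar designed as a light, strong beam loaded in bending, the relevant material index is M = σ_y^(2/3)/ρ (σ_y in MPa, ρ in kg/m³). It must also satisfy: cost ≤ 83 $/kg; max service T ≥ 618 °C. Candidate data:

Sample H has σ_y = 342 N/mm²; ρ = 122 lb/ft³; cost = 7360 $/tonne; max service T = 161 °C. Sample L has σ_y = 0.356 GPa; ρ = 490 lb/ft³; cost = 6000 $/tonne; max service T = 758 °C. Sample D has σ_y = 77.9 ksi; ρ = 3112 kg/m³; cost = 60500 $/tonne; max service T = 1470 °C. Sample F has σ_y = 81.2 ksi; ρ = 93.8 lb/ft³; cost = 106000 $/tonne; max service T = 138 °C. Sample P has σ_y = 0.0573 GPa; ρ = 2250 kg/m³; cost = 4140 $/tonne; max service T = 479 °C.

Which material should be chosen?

sample D

Screen on constraints: cost ≤ 83 $/kg; max service T ≥ 618 °C. Survivors: sample L, sample D.
Convert each candidate to consistent units, then evaluate M:
  sample L: σ_y = 356.0 MPa, ρ = 7849 kg/m³
  sample D: σ_y = 537.1 MPa, ρ = 3112 kg/m³
  sample D: M = 21.2×10⁻³
  sample L: M = 6.40×10⁻³
The maximum is for sample D.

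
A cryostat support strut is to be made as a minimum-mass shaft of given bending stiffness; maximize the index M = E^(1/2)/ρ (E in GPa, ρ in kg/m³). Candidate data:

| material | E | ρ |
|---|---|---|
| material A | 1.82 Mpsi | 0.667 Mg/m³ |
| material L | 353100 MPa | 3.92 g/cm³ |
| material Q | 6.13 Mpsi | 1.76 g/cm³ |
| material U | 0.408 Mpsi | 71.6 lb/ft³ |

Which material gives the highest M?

material A

After converting to SI:
  material A: E = 12.55 GPa, ρ = 667.0 kg/m³
  material L: E = 353.1 GPa, ρ = 3920 kg/m³
  material Q: E = 42.26 GPa, ρ = 1760 kg/m³
  material U: E = 2.813 GPa, ρ = 1147 kg/m³
  material A: M = 5.31×10⁻³
  material L: M = 4.79×10⁻³
  material Q: M = 3.69×10⁻³
  material U: M = 1.46×10⁻³
The maximum is for material A.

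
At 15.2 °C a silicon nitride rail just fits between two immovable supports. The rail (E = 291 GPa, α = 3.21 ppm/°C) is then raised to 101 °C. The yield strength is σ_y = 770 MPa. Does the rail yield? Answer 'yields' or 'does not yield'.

does not yield

ΔT = 85.80 K. Constrained thermal stress σ = E·α·ΔT = 291.0×10³ MPa × 3.21×10⁻⁶ × 85.80 = 80.1 MPa (compressive).
Compare to σ_y = 770 MPa: σ < σ_y, so it does not yield.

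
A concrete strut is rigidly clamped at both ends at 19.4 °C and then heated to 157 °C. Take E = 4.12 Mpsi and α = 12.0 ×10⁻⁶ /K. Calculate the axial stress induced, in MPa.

46.9 MPa

E = 4.12 Mpsi = 28.41 GPa.
ΔT = 137.6 K. Constrained thermal stress σ = E·α·ΔT = 28.41×10³ MPa × 12.0×10⁻⁶ × 137.6 = 46.9 MPa (compressive).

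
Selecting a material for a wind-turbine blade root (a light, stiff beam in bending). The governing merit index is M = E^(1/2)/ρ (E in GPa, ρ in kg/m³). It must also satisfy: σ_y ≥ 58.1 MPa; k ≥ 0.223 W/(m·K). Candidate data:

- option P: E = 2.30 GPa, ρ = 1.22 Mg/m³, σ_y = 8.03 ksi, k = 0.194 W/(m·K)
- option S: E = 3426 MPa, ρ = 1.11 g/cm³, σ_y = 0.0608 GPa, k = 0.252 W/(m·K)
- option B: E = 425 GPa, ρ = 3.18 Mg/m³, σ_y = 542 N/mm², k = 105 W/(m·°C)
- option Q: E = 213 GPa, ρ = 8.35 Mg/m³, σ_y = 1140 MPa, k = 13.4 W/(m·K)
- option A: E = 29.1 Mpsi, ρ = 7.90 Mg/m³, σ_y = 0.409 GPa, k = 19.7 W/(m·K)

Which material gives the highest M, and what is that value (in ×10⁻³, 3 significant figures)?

Screen on constraints: σ_y ≥ 58.1 MPa; k ≥ 0.223 W/(m·K). Survivors: option S, option B, option Q, option A.
Putting every candidate on a common basis:
  option S: E = 3.426 GPa, ρ = 1110 kg/m³
  option B: E = 425.0 GPa, ρ = 3180 kg/m³
  option Q: E = 213.0 GPa, ρ = 8350 kg/m³
  option A: E = 200.6 GPa, ρ = 7900 kg/m³
  option B: M = 6.48×10⁻³
  option A: M = 1.79×10⁻³
  option Q: M = 1.75×10⁻³
  option S: M = 1.67×10⁻³
Option B ranks first.

option B, M = 6.48×10⁻³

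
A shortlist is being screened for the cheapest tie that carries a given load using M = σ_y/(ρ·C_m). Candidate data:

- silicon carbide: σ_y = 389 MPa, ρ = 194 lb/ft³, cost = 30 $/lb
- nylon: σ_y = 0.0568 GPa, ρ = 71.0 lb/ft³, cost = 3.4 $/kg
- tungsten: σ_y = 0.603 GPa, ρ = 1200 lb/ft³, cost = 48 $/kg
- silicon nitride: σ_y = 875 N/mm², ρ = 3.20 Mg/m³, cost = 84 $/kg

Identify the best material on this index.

Normalizing units and computing the index:
  silicon carbide: σ_y = 389.0 MPa, ρ = 3108 kg/m³, cost = 66.14 $/kg
  nylon: σ_y = 56.80 MPa, ρ = 1137 kg/m³, cost = 3.400 $/kg
  tungsten: σ_y = 603.0 MPa, ρ = 19220 kg/m³, cost = 48.00 $/kg
  silicon nitride: σ_y = 875.0 MPa, ρ = 3200 kg/m³, cost = 84.00 $/kg
  nylon: M = 14.7 kN·m per $
  silicon nitride: M = 3.26 kN·m per $
  silicon carbide: M = 1.89 kN·m per $
  tungsten: M = 0.654 kN·m per $
The maximum is for nylon.

nylon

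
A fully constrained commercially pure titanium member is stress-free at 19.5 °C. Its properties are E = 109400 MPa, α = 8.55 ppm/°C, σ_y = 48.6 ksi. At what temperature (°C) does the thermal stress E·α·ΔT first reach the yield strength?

378 °C

E = 109400 MPa = 109.4 GPa.
σ_y = 48.6 ksi = 335.1 MPa.
E·α·ΔT = 335.1 MPa ⇒ ΔT = 335.1 / (109.4×10³ × 8.55×10⁻⁶) = 358.2 K.
T = 19.5 + 358.2 = 377.7 °C.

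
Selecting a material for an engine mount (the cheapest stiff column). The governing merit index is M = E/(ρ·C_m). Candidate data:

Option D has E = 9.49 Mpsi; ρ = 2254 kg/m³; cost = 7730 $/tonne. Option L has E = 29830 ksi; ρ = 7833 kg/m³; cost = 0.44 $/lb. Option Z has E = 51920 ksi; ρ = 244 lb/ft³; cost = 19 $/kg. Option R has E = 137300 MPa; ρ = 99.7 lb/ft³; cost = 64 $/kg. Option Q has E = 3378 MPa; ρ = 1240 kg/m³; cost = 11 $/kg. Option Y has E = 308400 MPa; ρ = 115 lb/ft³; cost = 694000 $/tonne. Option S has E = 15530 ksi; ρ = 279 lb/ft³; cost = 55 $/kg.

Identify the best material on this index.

In SI units:
  option D: E = 65.43 GPa, ρ = 2254 kg/m³, cost = 7.730 $/kg
  option L: E = 205.7 GPa, ρ = 7833 kg/m³, cost = 0.9700 $/kg
  option Z: E = 358.0 GPa, ρ = 3909 kg/m³, cost = 19.00 $/kg
  option R: E = 137.3 GPa, ρ = 1597 kg/m³, cost = 64.00 $/kg
  option Q: E = 3.378 GPa, ρ = 1240 kg/m³, cost = 11.00 $/kg
  option Y: E = 308.4 GPa, ρ = 1842 kg/m³, cost = 694.0 $/kg
  option S: E = 107.1 GPa, ρ = 4469 kg/m³, cost = 55.00 $/kg
  option L: M = 27.1 MN·m per $
  option Z: M = 4.82 MN·m per $
  option D: M = 3.76 MN·m per $
  option R: M = 1.34 MN·m per $
  option S: M = 0.436 MN·m per $
  option Q: M = 0.248 MN·m per $
  option Y: M = 0.241 MN·m per $
Highest index: option L.

option L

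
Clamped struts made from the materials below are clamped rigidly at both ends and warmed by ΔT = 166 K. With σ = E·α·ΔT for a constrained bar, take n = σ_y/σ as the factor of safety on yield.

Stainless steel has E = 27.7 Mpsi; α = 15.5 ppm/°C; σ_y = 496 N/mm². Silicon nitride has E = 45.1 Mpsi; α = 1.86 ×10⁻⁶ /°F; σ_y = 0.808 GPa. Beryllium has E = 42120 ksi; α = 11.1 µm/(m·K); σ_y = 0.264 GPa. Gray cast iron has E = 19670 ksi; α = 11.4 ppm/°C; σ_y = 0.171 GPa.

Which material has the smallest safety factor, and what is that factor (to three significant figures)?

Per material, after unit conversion:
  stainless steel: E = 191.0, α = 15.5, σ_y = 496.0 → σ = 491 MPa, n = 1.01
  silicon nitride: E = 311.0, α = 3.35, σ_y = 808.0 → σ = 173 MPa, n = 4.68
  beryllium: E = 290.4, α = 11.1, σ_y = 264.0 → σ = 535 MPa, n = 0.493
  gray cast iron: E = 135.6, α = 11.4, σ_y = 171.0 → σ = 257 MPa, n = 0.666
The minimum is beryllium at n = 0.493.

beryllium, n = 0.493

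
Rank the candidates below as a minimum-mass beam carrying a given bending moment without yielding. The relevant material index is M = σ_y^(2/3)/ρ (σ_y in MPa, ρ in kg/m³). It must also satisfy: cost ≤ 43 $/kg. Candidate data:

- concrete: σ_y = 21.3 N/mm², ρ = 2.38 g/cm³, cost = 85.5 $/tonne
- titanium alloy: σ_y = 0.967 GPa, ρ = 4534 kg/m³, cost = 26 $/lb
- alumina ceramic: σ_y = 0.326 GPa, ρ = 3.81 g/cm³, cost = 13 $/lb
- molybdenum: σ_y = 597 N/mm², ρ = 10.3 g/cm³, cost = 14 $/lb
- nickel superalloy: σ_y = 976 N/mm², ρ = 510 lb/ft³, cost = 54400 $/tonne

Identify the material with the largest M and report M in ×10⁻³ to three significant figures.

Screen on constraints: cost ≤ 43 $/kg. Survivors: concrete, alumina ceramic, molybdenum.
After converting to SI:
  concrete: σ_y = 21.30 MPa, ρ = 2380 kg/m³
  alumina ceramic: σ_y = 326.0 MPa, ρ = 3810 kg/m³
  molybdenum: σ_y = 597.0 MPa, ρ = 10300 kg/m³
  alumina ceramic: M = 12.4×10⁻³
  molybdenum: M = 6.88×10⁻³
  concrete: M = 3.23×10⁻³
Alumina ceramic ranks first.

alumina ceramic, M = 12.4×10⁻³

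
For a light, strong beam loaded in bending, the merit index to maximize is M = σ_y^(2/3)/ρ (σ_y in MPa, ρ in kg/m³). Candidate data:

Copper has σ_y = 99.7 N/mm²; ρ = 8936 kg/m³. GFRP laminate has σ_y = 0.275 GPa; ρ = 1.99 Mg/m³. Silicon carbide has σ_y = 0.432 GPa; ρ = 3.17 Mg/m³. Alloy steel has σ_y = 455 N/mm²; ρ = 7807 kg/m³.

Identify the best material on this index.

GFRP laminate

Convert each candidate to consistent units, then evaluate M:
  copper: σ_y = 99.70 MPa, ρ = 8936 kg/m³
  GFRP laminate: σ_y = 275.0 MPa, ρ = 1990 kg/m³
  silicon carbide: σ_y = 432.0 MPa, ρ = 3170 kg/m³
  alloy steel: σ_y = 455.0 MPa, ρ = 7807 kg/m³
  GFRP laminate: M = 21.3×10⁻³
  silicon carbide: M = 18.0×10⁻³
  alloy steel: M = 7.58×10⁻³
  copper: M = 2.41×10⁻³
The maximum is for GFRP laminate.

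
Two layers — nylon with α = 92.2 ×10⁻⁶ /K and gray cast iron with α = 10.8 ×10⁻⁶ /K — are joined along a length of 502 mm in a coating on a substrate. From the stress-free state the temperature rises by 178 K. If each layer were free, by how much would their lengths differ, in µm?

Δα = |92.2 − 10.8|×10⁻⁶/K = 81.4×10⁻⁶/K.
ΔL_mismatch = Δα·L·ΔT = 81.4×10⁻⁶ × 502.0 mm × 178.0 K = 7270 µm.

7270 µm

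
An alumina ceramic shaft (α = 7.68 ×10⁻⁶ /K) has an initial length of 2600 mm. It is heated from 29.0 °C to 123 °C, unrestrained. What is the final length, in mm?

2601.9 mm

ΔT = 123 − 29.0 = 94.00 K.
ΔL = α·L₀·ΔT = 7.68×10⁻⁶ × 2600 mm × 94.00 K = 1.88 mm.
L = L₀ + ΔL = 2600 + 1.88 = 2601.9 mm.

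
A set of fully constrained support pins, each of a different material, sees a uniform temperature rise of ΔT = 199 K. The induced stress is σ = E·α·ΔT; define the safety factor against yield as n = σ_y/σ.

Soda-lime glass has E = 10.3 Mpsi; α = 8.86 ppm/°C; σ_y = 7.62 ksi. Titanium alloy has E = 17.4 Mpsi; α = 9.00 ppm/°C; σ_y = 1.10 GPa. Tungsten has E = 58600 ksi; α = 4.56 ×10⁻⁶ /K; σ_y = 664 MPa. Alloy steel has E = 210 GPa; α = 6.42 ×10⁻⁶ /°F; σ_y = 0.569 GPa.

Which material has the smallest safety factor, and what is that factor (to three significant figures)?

Per material, after unit conversion:
  soda-lime glass: E = 71.02, α = 8.86, σ_y = 52.54 → σ = 125 MPa, n = 0.420
  titanium alloy: E = 120.0, α = 9.00, σ_y = 1100 → σ = 215 MPa, n = 5.12
  tungsten: E = 404.0, α = 4.56, σ_y = 664.0 → σ = 367 MPa, n = 1.81
  alloy steel: E = 210.0, α = 11.6, σ_y = 569.0 → σ = 483 MPa, n = 1.18
Soda-lime glass has the lowest safety factor, n = 0.420.

soda-lime glass, n = 0.420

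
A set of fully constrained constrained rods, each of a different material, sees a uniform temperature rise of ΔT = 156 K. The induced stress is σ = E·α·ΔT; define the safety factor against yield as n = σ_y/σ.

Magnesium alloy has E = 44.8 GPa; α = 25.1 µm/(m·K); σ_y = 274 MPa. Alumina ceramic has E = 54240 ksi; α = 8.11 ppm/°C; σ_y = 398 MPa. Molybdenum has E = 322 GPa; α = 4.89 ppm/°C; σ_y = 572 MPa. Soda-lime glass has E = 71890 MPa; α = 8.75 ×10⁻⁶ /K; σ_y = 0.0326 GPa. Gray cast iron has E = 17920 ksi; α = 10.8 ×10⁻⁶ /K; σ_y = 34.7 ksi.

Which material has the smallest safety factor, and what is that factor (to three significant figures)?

In consistent units (E in GPa, α in ×10⁻⁶/K, σ_y in MPa):
  magnesium alloy: E = 44.80, α = 25.1, σ_y = 274.0 → σ = 175 MPa, n = 1.56
  alumina ceramic: E = 374.0, α = 8.11, σ_y = 398.0 → σ = 473 MPa, n = 0.841
  molybdenum: E = 322.0, α = 4.89, σ_y = 572.0 → σ = 246 MPa, n = 2.33
  soda-lime glass: E = 71.89, α = 8.75, σ_y = 32.60 → σ = 98.1 MPa, n = 0.332
  gray cast iron: E = 123.6, α = 10.8, σ_y = 239.2 → σ = 208 MPa, n = 1.15
Smallest n: soda-lime glass with n = 0.332.

soda-lime glass, n = 0.332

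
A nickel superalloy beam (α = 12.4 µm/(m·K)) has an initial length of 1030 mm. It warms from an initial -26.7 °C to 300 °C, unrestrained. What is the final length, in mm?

1034.2 mm

ΔT = 300 − (-26.7) = 326.7 K.
ΔL = α·L₀·ΔT = 12.4×10⁻⁶ × 1030 mm × 326.7 K = 4.17 mm.
L = L₀ + ΔL = 1030 + 4.17 = 1034.2 mm.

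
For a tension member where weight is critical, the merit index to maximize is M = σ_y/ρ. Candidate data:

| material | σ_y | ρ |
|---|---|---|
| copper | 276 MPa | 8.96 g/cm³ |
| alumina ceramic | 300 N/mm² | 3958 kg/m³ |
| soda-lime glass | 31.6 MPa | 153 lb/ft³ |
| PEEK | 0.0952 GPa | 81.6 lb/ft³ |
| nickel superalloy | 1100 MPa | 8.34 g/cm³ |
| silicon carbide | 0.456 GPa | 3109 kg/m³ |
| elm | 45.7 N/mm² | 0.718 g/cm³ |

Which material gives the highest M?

Convert each candidate to consistent units, then evaluate M:
  copper: σ_y = 276.0 MPa, ρ = 8960 kg/m³
  alumina ceramic: σ_y = 300.0 MPa, ρ = 3958 kg/m³
  soda-lime glass: σ_y = 31.60 MPa, ρ = 2451 kg/m³
  PEEK: σ_y = 95.20 MPa, ρ = 1307 kg/m³
  nickel superalloy: σ_y = 1100 MPa, ρ = 8340 kg/m³
  silicon carbide: σ_y = 456.0 MPa, ρ = 3109 kg/m³
  elm: σ_y = 45.70 MPa, ρ = 718.0 kg/m³
  silicon carbide: M = 147 kN·m/kg
  nickel superalloy: M = 132 kN·m/kg
  alumina ceramic: M = 75.8 kN·m/kg
  PEEK: M = 72.8 kN·m/kg
  elm: M = 63.6 kN·m/kg
  copper: M = 30.8 kN·m/kg
  soda-lime glass: M = 12.9 kN·m/kg
Silicon carbide has the largest M.

silicon carbide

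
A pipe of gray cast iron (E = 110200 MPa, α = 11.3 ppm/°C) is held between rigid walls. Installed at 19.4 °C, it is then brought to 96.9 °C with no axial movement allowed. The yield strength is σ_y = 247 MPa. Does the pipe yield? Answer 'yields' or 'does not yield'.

does not yield

E = 110200 MPa = 110.2 GPa.
ΔT = 77.50 K. Constrained thermal stress σ = E·α·ΔT = 110.2×10³ MPa × 11.3×10⁻⁶ × 77.50 = 96.5 MPa (compressive).
Compare to σ_y = 247 MPa: σ < σ_y, so it does not yield.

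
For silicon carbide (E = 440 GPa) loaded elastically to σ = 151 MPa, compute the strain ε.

3.43×10⁻⁴

ε = σ/E = 151 / 440000 = 3.43×10⁻⁴.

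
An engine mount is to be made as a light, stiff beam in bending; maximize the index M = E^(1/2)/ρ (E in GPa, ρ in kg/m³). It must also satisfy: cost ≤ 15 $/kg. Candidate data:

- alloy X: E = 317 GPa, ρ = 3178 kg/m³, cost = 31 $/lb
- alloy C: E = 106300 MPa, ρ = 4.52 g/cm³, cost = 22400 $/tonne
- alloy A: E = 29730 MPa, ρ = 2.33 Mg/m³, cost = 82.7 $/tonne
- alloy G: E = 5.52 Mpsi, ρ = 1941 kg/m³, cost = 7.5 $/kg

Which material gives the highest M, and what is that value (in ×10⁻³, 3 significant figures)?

alloy G, M = 3.18×10⁻³

Screen on constraints: cost ≤ 15 $/kg. Survivors: alloy A, alloy G.
Normalizing units and computing the index:
  alloy A: E = 29.73 GPa, ρ = 2330 kg/m³
  alloy G: E = 38.06 GPa, ρ = 1941 kg/m³
  alloy G: M = 3.18×10⁻³
  alloy A: M = 2.34×10⁻³
Alloy G ranks first.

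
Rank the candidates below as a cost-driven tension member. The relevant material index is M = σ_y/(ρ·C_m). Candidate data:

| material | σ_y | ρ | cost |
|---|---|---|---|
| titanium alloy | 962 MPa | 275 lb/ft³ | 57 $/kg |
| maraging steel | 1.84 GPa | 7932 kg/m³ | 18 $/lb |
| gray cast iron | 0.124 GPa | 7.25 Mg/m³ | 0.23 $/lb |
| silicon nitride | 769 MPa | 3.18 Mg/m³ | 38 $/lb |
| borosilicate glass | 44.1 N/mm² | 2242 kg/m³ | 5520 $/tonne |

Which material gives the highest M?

gray cast iron

After converting to SI:
  titanium alloy: σ_y = 962.0 MPa, ρ = 4405 kg/m³, cost = 57.00 $/kg
  maraging steel: σ_y = 1840 MPa, ρ = 7932 kg/m³, cost = 39.68 $/kg
  gray cast iron: σ_y = 124.0 MPa, ρ = 7250 kg/m³, cost = 0.5071 $/kg
  silicon nitride: σ_y = 769.0 MPa, ρ = 3180 kg/m³, cost = 83.77 $/kg
  borosilicate glass: σ_y = 44.10 MPa, ρ = 2242 kg/m³, cost = 5.520 $/kg
  gray cast iron: M = 33.7 kN·m per $
  maraging steel: M = 5.85 kN·m per $
  titanium alloy: M = 3.83 kN·m per $
  borosilicate glass: M = 3.56 kN·m per $
  silicon nitride: M = 2.89 kN·m per $
The maximum is for gray cast iron.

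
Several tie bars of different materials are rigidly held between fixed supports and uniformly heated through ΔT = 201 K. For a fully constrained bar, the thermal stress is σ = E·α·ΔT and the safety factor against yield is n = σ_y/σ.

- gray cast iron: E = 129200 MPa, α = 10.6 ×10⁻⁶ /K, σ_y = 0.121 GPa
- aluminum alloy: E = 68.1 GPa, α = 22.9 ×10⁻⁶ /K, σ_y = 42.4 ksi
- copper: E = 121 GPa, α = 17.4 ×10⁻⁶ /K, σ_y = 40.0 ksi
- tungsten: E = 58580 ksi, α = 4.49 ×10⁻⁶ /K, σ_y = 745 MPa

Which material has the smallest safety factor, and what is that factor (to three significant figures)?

gray cast iron, n = 0.440

In consistent units (E in GPa, α in ×10⁻⁶/K, σ_y in MPa):
  gray cast iron: E = 129.2, α = 10.6, σ_y = 121.0 → σ = 275 MPa, n = 0.440
  aluminum alloy: E = 68.10, α = 22.9, σ_y = 292.3 → σ = 313 MPa, n = 0.933
  copper: E = 121.0, α = 17.4, σ_y = 275.8 → σ = 423 MPa, n = 0.652
  tungsten: E = 403.9, α = 4.49, σ_y = 745.0 → σ = 365 MPa, n = 2.04
The minimum is gray cast iron at n = 0.440.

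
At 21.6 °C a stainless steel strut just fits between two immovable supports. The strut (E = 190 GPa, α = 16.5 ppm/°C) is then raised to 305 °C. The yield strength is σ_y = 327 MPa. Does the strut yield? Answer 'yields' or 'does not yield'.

ΔT = 283.4 K. Constrained thermal stress σ = E·α·ΔT = 190.0×10³ MPa × 16.5×10⁻⁶ × 283.4 = 888 MPa (compressive).
Compare to σ_y = 327 MPa: σ ≥ σ_y, so it yields.

yields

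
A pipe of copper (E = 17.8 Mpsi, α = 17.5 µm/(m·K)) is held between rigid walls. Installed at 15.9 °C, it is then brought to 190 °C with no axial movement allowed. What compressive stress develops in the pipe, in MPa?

374 MPa

E = 17.8 Mpsi = 122.7 GPa.
ΔT = 174.1 K. Constrained thermal stress σ = E·α·ΔT = 122.7×10³ MPa × 17.5×10⁻⁶ × 174.1 = 374 MPa (compressive).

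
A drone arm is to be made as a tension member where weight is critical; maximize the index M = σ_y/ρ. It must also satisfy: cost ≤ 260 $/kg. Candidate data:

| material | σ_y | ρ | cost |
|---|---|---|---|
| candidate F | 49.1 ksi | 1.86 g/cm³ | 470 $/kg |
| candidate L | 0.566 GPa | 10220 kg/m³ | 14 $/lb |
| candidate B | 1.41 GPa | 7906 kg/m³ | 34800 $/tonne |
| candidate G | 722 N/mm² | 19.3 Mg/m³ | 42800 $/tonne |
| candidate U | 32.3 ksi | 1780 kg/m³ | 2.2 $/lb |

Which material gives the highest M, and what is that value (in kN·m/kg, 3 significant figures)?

candidate B, M = 178 kN·m/kg

Screen on constraints: cost ≤ 260 $/kg. Survivors: candidate L, candidate B, candidate G, candidate U.
Normalizing units and computing the index:
  candidate L: σ_y = 566.0 MPa, ρ = 10220 kg/m³
  candidate B: σ_y = 1410 MPa, ρ = 7906 kg/m³
  candidate G: σ_y = 722.0 MPa, ρ = 19300 kg/m³
  candidate U: σ_y = 222.7 MPa, ρ = 1780 kg/m³
  candidate B: M = 178 kN·m/kg
  candidate U: M = 125 kN·m/kg
  candidate L: M = 55.4 kN·m/kg
  candidate G: M = 37.4 kN·m/kg
The maximum is for candidate B.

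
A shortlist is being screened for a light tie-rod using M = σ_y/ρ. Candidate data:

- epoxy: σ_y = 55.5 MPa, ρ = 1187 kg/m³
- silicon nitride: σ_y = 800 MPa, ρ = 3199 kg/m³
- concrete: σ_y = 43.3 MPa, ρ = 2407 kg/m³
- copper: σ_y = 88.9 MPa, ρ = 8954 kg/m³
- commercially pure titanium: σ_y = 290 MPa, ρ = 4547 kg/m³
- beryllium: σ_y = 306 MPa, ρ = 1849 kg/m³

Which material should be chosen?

Per-candidate index values:
  silicon nitride: M = 250 kN·m/kg
  beryllium: M = 165 kN·m/kg
  commercially pure titanium: M = 63.8 kN·m/kg
  epoxy: M = 46.8 kN·m/kg
  concrete: M = 18.0 kN·m/kg
  copper: M = 9.93 kN·m/kg
Silicon nitride ranks first.

silicon nitride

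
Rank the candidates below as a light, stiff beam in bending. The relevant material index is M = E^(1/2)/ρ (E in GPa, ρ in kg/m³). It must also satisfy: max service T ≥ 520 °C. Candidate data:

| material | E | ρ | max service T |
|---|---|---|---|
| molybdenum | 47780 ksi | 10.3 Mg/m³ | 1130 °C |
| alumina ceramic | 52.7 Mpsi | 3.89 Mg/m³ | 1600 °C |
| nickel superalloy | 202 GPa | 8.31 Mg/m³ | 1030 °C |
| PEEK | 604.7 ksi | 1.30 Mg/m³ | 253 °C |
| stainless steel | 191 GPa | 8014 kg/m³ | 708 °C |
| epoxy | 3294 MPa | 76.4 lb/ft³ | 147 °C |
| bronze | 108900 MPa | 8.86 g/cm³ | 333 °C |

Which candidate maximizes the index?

Screen on constraints: max service T ≥ 520 °C. Survivors: molybdenum, alumina ceramic, nickel superalloy, stainless steel.
Convert each candidate to consistent units, then evaluate M:
  molybdenum: E = 329.4 GPa, ρ = 10300 kg/m³
  alumina ceramic: E = 363.4 GPa, ρ = 3890 kg/m³
  nickel superalloy: E = 202.0 GPa, ρ = 8310 kg/m³
  stainless steel: E = 191.0 GPa, ρ = 8014 kg/m³
  alumina ceramic: M = 4.90×10⁻³
  molybdenum: M = 1.76×10⁻³
  stainless steel: M = 1.72×10⁻³
  nickel superalloy: M = 1.71×10⁻³
Highest index: alumina ceramic.

alumina ceramic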